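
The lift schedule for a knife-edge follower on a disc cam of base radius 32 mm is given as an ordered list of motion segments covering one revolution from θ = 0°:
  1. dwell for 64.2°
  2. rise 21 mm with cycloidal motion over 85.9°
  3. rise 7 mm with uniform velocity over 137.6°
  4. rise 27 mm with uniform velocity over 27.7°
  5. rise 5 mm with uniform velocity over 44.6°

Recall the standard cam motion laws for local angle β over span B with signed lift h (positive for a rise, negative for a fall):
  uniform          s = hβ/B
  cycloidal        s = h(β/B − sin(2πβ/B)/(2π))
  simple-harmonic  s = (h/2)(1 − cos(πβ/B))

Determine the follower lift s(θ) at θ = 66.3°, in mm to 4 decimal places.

seg 1 [0°–64.2°] dwell: s stays 0.0000
seg 2 [64.2°–150.1°] cycloidal, h=21: θ=66.3° here. β=2.1, B=85.9. 21·(0.0244 − sin(2π·0.0244)/(2π)) = 0.0020 → s = 0.0020

0.0020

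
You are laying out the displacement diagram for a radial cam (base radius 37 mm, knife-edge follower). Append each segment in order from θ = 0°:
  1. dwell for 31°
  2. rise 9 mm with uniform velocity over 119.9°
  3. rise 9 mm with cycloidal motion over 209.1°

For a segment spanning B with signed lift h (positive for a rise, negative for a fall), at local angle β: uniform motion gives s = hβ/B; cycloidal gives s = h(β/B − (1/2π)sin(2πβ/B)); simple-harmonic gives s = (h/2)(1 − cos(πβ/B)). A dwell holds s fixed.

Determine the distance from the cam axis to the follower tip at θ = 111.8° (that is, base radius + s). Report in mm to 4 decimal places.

seg 1 [0°–31°] dwell: s stays 0.0000
seg 2 [31°–150.9°] uniform, h=9: θ=111.8° here. β=80.8, B=119.9. 9·80.8/119.9 = 6.0651 → s = 6.0651
radial distance = base radius + s = 37 + 6.0651 = 43.0651

43.0651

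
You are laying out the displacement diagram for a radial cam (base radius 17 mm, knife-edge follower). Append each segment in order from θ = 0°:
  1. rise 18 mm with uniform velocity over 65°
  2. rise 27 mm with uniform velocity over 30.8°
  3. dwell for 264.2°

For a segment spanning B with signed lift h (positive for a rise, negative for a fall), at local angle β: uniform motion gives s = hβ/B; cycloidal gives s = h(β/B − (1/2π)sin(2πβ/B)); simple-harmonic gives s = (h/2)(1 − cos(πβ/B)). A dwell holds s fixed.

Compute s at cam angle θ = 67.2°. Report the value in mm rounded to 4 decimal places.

seg 1 [0°–65°] uniform, h=18: full span → s += 18 → s = 18.0000
seg 2 [65°–95.8°] uniform, h=27: θ=67.2° here. β=2.2, B=30.8. 27·2.2/30.8 = 1.9286 → s = 19.9286

19.9286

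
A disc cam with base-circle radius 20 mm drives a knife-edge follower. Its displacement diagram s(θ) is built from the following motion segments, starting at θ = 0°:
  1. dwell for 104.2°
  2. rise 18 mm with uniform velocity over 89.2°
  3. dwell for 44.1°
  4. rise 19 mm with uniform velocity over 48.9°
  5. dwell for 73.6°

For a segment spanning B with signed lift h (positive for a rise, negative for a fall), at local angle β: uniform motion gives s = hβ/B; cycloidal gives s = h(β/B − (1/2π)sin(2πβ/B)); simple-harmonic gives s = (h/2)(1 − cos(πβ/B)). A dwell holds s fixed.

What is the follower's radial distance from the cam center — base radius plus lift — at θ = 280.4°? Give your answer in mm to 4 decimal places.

seg 1 [0°–104.2°] dwell: s stays 0.0000
seg 2 [104.2°–193.4°] uniform, h=18: full span → s += 18 → s = 18.0000
seg 3 [193.4°–237.5°] dwell: s stays 18.0000
seg 4 [237.5°–286.4°] uniform, h=19: θ=280.4° here. β=42.9, B=48.9. 19·42.9/48.9 = 16.6687 → s = 34.6687
radial distance = base radius + s = 20 + 34.6687 = 54.6687

54.6687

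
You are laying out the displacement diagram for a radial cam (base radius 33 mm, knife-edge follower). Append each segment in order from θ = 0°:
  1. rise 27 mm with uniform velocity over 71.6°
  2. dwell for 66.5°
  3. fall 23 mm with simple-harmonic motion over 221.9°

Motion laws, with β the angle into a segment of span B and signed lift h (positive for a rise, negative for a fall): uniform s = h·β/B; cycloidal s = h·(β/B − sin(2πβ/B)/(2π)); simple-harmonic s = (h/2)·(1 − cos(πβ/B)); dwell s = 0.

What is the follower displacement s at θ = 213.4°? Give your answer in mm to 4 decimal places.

seg 1 [0°–71.6°] uniform, h=27: full span → s += 27 → s = 27.0000
seg 2 [71.6°–138.1°] dwell: s stays 27.0000
seg 3 [138.1°–360°] simple-harmonic, h=-23: θ=213.4° here. β=75.3, B=221.9. -23/2·(1 − cos(π·0.3393)) = -5.9390 → s = 21.0610

21.0610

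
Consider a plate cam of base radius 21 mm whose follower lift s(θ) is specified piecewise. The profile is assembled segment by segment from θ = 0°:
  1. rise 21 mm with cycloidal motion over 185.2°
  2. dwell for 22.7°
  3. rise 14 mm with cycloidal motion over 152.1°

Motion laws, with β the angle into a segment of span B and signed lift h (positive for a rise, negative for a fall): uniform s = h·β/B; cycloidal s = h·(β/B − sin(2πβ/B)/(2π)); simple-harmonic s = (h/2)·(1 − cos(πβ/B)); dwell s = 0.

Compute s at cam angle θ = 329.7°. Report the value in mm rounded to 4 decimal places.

seg 1 [0°–185.2°] cycloidal, h=21: full span → s += 21 → s = 21.0000
seg 2 [185.2°–207.9°] dwell: s stays 21.0000
seg 3 [207.9°–360°] cycloidal, h=14: θ=329.7° here. β=121.8, B=152.1. 14·(0.8008 − sin(2π·0.8008)/(2π)) = 13.3267 → s = 34.3267

34.3267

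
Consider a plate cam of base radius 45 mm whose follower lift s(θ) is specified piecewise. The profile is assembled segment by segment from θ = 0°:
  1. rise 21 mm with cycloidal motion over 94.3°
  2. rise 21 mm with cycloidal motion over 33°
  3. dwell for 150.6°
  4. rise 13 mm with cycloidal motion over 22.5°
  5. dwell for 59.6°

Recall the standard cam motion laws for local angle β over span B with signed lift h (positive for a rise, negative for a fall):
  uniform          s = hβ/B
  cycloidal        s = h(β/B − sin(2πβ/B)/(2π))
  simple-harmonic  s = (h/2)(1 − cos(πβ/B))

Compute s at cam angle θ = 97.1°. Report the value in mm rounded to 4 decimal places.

seg 1 [0°–94.3°] cycloidal, h=21: full span → s += 21 → s = 21.0000
seg 2 [94.3°–127.3°] cycloidal, h=21: θ=97.1° here. β=2.8, B=33. 21·(0.0848 − sin(2π·0.0848)/(2π)) = 0.0832 → s = 21.0832

21.0832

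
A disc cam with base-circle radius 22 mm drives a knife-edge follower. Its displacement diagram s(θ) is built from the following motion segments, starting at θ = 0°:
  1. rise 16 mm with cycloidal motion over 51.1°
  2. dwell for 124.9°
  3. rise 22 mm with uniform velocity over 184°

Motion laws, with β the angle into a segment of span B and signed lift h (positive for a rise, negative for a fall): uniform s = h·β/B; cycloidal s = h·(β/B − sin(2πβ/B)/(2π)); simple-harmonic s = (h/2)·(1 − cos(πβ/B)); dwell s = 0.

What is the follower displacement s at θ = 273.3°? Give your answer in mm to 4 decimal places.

seg 1 [0°–51.1°] cycloidal, h=16: full span → s += 16 → s = 16.0000
seg 2 [51.1°–176°] dwell: s stays 16.0000
seg 3 [176°–360°] uniform, h=22: θ=273.3° here. β=97.3, B=184. 22·97.3/184 = 11.6337 → s = 27.6337

27.6337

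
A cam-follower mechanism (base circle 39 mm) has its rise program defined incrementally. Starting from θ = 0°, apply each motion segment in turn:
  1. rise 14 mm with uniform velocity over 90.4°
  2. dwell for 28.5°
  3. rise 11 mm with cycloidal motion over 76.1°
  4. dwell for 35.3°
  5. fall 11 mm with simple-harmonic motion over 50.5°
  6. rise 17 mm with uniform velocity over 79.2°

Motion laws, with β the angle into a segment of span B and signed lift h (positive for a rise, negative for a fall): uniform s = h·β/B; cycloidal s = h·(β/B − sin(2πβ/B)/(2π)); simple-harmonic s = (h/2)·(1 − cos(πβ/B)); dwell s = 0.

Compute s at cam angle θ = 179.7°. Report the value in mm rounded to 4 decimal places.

seg 1 [0°–90.4°] uniform, h=14: full span → s += 14 → s = 14.0000
seg 2 [90.4°–118.9°] dwell: s stays 14.0000
seg 3 [118.9°–195°] cycloidal, h=11: θ=179.7° here. β=60.8, B=76.1. 11·(0.7989 − sin(2π·0.7989)/(2π)) = 10.4570 → s = 24.4570

24.4570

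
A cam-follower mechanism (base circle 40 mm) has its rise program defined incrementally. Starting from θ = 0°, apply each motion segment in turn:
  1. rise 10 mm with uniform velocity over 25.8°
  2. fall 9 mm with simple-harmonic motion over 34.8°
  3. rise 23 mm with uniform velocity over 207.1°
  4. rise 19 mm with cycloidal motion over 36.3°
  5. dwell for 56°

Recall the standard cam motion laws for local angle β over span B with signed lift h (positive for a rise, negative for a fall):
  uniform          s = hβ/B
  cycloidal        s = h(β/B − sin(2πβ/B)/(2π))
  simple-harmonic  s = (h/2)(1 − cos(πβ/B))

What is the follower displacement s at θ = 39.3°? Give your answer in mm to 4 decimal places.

seg 1 [0°–25.8°] uniform, h=10: full span → s += 10 → s = 10.0000
seg 2 [25.8°–60.6°] simple-harmonic, h=-9: θ=39.3° here. β=13.5, B=34.8. -9/2·(1 − cos(π·0.3879)) = -2.9482 → s = 7.0518

7.0518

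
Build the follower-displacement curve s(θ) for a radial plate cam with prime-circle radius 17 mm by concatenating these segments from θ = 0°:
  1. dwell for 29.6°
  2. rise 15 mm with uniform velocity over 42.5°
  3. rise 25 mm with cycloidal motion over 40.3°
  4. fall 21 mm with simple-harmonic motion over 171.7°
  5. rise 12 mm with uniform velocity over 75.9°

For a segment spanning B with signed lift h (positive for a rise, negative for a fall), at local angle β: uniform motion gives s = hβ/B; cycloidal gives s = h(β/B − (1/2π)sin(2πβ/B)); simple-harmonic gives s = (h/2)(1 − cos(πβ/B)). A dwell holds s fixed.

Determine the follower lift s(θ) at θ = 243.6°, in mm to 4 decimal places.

seg 1 [0°–29.6°] dwell: s stays 0.0000
seg 2 [29.6°–72.1°] uniform, h=15: full span → s += 15 → s = 15.0000
seg 3 [72.1°–112.4°] cycloidal, h=25: full span → s += 25 → s = 40.0000
seg 4 [112.4°–284.1°] simple-harmonic, h=-21: θ=243.6° here. β=131.2, B=171.7. -21/2·(1 − cos(π·0.7641)) = -18.2466 → s = 21.7534

21.7534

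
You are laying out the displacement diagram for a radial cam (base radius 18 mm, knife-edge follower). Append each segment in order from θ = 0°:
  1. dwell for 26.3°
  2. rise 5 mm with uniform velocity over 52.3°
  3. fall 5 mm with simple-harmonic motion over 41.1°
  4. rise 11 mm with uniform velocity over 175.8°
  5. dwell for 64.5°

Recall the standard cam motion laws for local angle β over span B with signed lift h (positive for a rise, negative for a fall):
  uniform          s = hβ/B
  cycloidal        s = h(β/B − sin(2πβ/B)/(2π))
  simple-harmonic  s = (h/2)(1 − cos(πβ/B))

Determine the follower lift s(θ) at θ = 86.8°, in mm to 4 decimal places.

seg 1 [0°–26.3°] dwell: s stays 0.0000
seg 2 [26.3°–78.6°] uniform, h=5: full span → s += 5 → s = 5.0000
seg 3 [78.6°–119.7°] simple-harmonic, h=-5: θ=86.8° here. β=8.2, B=41.1. -5/2·(1 − cos(π·0.1995)) = -0.4752 → s = 4.5248

4.5248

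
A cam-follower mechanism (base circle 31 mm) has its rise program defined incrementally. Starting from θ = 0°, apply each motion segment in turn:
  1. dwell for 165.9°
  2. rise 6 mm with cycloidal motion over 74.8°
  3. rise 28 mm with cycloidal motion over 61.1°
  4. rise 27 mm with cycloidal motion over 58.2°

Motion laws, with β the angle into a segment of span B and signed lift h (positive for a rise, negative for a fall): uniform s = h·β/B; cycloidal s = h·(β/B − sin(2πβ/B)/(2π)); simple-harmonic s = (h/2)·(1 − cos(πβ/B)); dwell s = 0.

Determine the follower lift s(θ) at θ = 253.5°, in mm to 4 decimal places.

seg 1 [0°–165.9°] dwell: s stays 0.0000
seg 2 [165.9°–240.7°] cycloidal, h=6: full span → s += 6 → s = 6.0000
seg 3 [240.7°–301.8°] cycloidal, h=28: θ=253.5° here. β=12.8, B=61.1. 28·(0.2095 − sin(2π·0.2095)/(2π)) = 1.5530 → s = 7.5530

7.5530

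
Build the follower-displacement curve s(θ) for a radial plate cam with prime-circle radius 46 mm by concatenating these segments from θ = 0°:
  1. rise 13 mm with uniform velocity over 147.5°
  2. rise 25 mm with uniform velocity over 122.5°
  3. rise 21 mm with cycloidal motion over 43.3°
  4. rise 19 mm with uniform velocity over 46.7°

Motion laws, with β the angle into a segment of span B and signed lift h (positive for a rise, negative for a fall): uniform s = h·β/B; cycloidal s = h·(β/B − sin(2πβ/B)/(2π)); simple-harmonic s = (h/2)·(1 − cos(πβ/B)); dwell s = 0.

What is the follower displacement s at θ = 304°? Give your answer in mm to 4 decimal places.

seg 1 [0°–147.5°] uniform, h=13: full span → s += 13 → s = 13.0000
seg 2 [147.5°–270°] uniform, h=25: full span → s += 25 → s = 38.0000
seg 3 [270°–313.3°] cycloidal, h=21: θ=304° here. β=34, B=43.3. 21·(0.7852 − sin(2π·0.7852)/(2π)) = 19.7504 → s = 57.7504

57.7504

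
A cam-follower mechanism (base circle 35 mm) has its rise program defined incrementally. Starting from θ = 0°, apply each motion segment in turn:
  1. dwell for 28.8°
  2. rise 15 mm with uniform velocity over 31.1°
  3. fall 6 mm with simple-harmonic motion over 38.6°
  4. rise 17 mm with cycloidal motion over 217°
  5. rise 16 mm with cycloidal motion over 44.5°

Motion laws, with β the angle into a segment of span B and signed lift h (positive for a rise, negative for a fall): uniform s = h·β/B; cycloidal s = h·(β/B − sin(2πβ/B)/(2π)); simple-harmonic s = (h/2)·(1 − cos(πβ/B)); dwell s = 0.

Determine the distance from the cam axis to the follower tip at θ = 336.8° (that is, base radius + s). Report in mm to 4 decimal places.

seg 1 [0°–28.8°] dwell: s stays 0.0000
seg 2 [28.8°–59.9°] uniform, h=15: full span → s += 15 → s = 15.0000
seg 3 [59.9°–98.5°] simple-harmonic, h=-6: full span → s += -6 → s = 9.0000
seg 4 [98.5°–315.5°] cycloidal, h=17: full span → s += 17 → s = 26.0000
seg 5 [315.5°–360°] cycloidal, h=16: θ=336.8° here. β=21.3, B=44.5. 16·(0.4787 − sin(2π·0.4787)/(2π)) = 7.3179 → s = 33.3179
radial distance = base radius + s = 35 + 33.3179 = 68.3179

68.3179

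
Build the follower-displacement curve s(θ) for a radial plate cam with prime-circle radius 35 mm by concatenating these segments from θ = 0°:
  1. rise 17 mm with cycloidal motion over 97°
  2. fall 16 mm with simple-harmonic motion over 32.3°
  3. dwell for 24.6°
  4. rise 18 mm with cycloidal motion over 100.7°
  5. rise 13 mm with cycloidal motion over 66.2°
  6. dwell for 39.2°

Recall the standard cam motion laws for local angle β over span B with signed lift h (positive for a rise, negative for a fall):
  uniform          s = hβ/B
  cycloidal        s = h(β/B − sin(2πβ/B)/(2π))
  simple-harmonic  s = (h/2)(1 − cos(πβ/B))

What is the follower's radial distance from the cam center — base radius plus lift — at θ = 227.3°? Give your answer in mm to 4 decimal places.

seg 1 [0°–97°] cycloidal, h=17: full span → s += 17 → s = 17.0000
seg 2 [97°–129.3°] simple-harmonic, h=-16: full span → s += -16 → s = 1.0000
seg 3 [129.3°–153.9°] dwell: s stays 1.0000
seg 4 [153.9°–254.6°] cycloidal, h=18: θ=227.3° here. β=73.4, B=100.7. 18·(0.7289 − sin(2π·0.7289)/(2π)) = 15.9598 → s = 16.9598
radial distance = base radius + s = 35 + 16.9598 = 51.9598

51.9598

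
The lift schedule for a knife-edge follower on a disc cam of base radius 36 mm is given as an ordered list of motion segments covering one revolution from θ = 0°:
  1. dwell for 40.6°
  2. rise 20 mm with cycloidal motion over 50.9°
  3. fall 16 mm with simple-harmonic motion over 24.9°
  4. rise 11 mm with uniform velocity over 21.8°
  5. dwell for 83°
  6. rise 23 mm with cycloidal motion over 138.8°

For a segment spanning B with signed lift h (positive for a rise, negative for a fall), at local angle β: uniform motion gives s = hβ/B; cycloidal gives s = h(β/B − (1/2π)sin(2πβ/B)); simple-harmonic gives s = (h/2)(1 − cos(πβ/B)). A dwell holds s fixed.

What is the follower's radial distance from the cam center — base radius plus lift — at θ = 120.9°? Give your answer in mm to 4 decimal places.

seg 1 [0°–40.6°] dwell: s stays 0.0000
seg 2 [40.6°–91.5°] cycloidal, h=20: full span → s += 20 → s = 20.0000
seg 3 [91.5°–116.4°] simple-harmonic, h=-16: full span → s += -16 → s = 4.0000
seg 4 [116.4°–138.2°] uniform, h=11: θ=120.9° here. β=4.5, B=21.8. 11·4.5/21.8 = 2.2706 → s = 6.2706
radial distance = base radius + s = 36 + 6.2706 = 42.2706

42.2706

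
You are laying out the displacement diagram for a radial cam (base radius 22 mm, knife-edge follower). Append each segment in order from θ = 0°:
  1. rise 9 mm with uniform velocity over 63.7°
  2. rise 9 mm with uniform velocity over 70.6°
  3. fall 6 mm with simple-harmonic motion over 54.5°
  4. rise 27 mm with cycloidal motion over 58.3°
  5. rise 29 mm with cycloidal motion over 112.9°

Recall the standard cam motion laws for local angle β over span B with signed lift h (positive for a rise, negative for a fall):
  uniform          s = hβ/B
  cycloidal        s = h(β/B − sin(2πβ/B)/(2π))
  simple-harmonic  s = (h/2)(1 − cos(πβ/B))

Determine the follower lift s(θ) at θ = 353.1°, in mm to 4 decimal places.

seg 1 [0°–63.7°] uniform, h=9: full span → s += 9 → s = 9.0000
seg 2 [63.7°–134.3°] uniform, h=9: full span → s += 9 → s = 18.0000
seg 3 [134.3°–188.8°] simple-harmonic, h=-6: full span → s += -6 → s = 12.0000
seg 4 [188.8°–247.1°] cycloidal, h=27: full span → s += 27 → s = 39.0000
seg 5 [247.1°–360°] cycloidal, h=29: θ=353.1° here. β=106, B=112.9. 29·(0.9389 − sin(2π·0.9389)/(2π)) = 28.9568 → s = 67.9568

67.9568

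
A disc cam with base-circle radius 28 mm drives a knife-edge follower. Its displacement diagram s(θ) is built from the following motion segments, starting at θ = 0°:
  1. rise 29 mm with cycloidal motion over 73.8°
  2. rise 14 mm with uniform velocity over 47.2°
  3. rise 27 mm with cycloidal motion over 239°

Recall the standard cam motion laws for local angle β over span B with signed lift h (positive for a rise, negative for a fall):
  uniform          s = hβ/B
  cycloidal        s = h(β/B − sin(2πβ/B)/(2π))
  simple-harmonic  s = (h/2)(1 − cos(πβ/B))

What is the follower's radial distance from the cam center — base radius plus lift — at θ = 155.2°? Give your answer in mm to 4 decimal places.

seg 1 [0°–73.8°] cycloidal, h=29: full span → s += 29 → s = 29.0000
seg 2 [73.8°–121°] uniform, h=14: full span → s += 14 → s = 43.0000
seg 3 [121°–360°] cycloidal, h=27: θ=155.2° here. β=34.2, B=239. 27·(0.1431 − sin(2π·0.1431)/(2π)) = 0.4999 → s = 43.4999
radial distance = base radius + s = 28 + 43.4999 = 71.4999

71.4999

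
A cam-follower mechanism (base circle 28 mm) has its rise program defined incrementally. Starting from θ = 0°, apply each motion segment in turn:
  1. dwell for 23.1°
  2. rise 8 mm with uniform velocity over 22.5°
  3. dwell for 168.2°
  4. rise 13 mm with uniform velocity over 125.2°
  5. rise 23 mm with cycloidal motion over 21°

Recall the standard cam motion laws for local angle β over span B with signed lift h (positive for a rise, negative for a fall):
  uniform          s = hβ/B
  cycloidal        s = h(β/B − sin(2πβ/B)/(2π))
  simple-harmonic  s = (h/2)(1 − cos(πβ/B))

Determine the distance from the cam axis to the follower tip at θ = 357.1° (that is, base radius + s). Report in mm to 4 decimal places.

seg 1 [0°–23.1°] dwell: s stays 0.0000
seg 2 [23.1°–45.6°] uniform, h=8: full span → s += 8 → s = 8.0000
seg 3 [45.6°–213.8°] dwell: s stays 8.0000
seg 4 [213.8°–339°] uniform, h=13: full span → s += 13 → s = 21.0000
seg 5 [339°–360°] cycloidal, h=23: θ=357.1° here. β=18.1, B=21. 23·(0.8619 − sin(2π·0.8619)/(2π)) = 22.6162 → s = 43.6162
radial distance = base radius + s = 28 + 43.6162 = 71.6162

71.6162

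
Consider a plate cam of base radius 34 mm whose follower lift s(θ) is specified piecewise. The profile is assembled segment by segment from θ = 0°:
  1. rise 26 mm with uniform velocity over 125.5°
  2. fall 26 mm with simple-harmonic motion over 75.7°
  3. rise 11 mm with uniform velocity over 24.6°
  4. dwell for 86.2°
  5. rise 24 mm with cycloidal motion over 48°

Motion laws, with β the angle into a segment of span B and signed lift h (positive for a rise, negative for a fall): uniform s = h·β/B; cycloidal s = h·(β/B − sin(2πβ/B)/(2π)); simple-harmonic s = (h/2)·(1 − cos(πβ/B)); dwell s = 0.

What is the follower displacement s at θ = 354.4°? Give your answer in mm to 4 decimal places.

seg 1 [0°–125.5°] uniform, h=26: full span → s += 26 → s = 26.0000
seg 2 [125.5°–201.2°] simple-harmonic, h=-26: full span → s += -26 → s = 0.0000
seg 3 [201.2°–225.8°] uniform, h=11: full span → s += 11 → s = 11.0000
seg 4 [225.8°–312°] dwell: s stays 11.0000
seg 5 [312°–360°] cycloidal, h=24: θ=354.4° here. β=42.4, B=48. 24·(0.8833 − sin(2π·0.8833)/(2π)) = 23.7559 → s = 34.7559

34.7559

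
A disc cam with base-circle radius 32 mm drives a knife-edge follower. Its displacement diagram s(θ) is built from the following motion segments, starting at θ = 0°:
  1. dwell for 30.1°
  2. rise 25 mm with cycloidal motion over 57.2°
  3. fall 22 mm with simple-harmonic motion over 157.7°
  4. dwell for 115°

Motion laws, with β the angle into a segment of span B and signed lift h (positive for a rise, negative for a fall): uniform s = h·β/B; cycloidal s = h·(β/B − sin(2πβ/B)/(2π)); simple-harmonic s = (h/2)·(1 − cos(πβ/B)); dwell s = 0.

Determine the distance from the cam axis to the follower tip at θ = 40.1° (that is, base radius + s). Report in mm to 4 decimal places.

seg 1 [0°–30.1°] dwell: s stays 0.0000
seg 2 [30.1°–87.3°] cycloidal, h=25: θ=40.1° here. β=10, B=57.2. 25·(0.1748 − sin(2π·0.1748)/(2π)) = 0.8274 → s = 0.8274
radial distance = base radius + s = 32 + 0.8274 = 32.8274

32.8274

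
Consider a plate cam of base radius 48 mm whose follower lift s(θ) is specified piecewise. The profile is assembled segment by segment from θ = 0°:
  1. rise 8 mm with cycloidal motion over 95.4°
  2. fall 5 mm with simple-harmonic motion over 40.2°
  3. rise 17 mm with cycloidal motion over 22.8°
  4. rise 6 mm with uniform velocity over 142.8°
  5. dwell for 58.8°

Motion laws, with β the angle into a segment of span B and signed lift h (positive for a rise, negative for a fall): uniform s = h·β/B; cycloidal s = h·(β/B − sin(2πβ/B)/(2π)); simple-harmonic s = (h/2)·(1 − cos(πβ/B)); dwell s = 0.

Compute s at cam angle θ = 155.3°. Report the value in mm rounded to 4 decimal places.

seg 1 [0°–95.4°] cycloidal, h=8: full span → s += 8 → s = 8.0000
seg 2 [95.4°–135.6°] simple-harmonic, h=-5: full span → s += -5 → s = 3.0000
seg 3 [135.6°–158.4°] cycloidal, h=17: θ=155.3° here. β=19.7, B=22.8. 17·(0.8640 − sin(2π·0.8640)/(2π)) = 16.7289 → s = 19.7289

19.7289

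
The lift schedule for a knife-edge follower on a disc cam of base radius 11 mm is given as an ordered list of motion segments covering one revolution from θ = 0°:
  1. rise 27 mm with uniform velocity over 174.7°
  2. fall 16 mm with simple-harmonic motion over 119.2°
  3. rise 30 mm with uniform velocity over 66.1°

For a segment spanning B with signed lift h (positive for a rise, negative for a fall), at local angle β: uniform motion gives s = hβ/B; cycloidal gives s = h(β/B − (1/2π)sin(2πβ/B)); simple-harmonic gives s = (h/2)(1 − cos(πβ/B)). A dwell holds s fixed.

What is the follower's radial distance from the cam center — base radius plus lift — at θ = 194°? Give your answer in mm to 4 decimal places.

seg 1 [0°–174.7°] uniform, h=27: full span → s += 27 → s = 27.0000
seg 2 [174.7°–293.9°] simple-harmonic, h=-16: θ=194° here. β=19.3, B=119.2. -16/2·(1 − cos(π·0.1619)) = -1.0128 → s = 25.9872
radial distance = base radius + s = 11 + 25.9872 = 36.9872

36.9872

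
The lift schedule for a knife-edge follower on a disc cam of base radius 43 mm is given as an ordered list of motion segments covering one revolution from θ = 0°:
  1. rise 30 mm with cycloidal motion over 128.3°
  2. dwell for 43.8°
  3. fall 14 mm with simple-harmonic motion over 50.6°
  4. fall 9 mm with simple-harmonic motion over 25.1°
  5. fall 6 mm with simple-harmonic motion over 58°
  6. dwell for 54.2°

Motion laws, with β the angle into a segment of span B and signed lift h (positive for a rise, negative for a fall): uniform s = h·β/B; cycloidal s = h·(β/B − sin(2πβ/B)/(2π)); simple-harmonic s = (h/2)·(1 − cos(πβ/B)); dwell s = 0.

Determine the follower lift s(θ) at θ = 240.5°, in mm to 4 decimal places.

seg 1 [0°–128.3°] cycloidal, h=30: full span → s += 30 → s = 30.0000
seg 2 [128.3°–172.1°] dwell: s stays 30.0000
seg 3 [172.1°–222.7°] simple-harmonic, h=-14: full span → s += -14 → s = 16.0000
seg 4 [222.7°–247.8°] simple-harmonic, h=-9: θ=240.5° here. β=17.8, B=25.1. -9/2·(1 − cos(π·0.7092)) = -7.2487 → s = 8.7513

8.7513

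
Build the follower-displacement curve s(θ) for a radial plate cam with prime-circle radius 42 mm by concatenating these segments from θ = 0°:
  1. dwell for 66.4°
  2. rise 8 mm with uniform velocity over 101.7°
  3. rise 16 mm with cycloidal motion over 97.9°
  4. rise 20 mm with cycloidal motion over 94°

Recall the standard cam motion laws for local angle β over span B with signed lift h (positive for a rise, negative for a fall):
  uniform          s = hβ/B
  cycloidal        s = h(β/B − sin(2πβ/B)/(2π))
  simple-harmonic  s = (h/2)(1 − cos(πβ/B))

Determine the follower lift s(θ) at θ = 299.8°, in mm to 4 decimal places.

seg 1 [0°–66.4°] dwell: s stays 0.0000
seg 2 [66.4°–168.1°] uniform, h=8: full span → s += 8 → s = 8.0000
seg 3 [168.1°–266°] cycloidal, h=16: full span → s += 16 → s = 24.0000
seg 4 [266°–360°] cycloidal, h=20: θ=299.8° here. β=33.8, B=94. 20·(0.3596 − sin(2π·0.3596)/(2π)) = 4.7335 → s = 28.7335

28.7335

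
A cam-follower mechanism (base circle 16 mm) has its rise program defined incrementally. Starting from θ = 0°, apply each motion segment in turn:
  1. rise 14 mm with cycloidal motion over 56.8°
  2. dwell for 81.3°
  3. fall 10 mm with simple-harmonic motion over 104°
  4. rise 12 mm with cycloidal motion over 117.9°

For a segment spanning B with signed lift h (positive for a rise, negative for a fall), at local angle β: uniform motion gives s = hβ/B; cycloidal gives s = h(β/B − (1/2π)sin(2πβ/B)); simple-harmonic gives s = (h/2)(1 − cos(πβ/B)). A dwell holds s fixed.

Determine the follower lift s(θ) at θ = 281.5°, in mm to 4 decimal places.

seg 1 [0°–56.8°] cycloidal, h=14: full span → s += 14 → s = 14.0000
seg 2 [56.8°–138.1°] dwell: s stays 14.0000
seg 3 [138.1°–242.1°] simple-harmonic, h=-10: full span → s += -10 → s = 4.0000
seg 4 [242.1°–360°] cycloidal, h=12: θ=281.5° here. β=39.4, B=117.9. 12·(0.3342 − sin(2π·0.3342)/(2π)) = 2.3613 → s = 6.3613

6.3613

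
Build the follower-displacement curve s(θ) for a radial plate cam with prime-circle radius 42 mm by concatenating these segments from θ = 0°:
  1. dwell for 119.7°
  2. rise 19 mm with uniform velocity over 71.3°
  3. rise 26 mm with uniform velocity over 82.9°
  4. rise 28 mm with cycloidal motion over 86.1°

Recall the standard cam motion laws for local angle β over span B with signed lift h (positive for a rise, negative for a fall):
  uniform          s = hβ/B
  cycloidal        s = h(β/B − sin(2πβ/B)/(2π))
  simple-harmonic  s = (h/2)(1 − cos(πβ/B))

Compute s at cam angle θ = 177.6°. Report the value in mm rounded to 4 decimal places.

seg 1 [0°–119.7°] dwell: s stays 0.0000
seg 2 [119.7°–191°] uniform, h=19: θ=177.6° here. β=57.9, B=71.3. 19·57.9/71.3 = 15.4292 → s = 15.4292

15.4292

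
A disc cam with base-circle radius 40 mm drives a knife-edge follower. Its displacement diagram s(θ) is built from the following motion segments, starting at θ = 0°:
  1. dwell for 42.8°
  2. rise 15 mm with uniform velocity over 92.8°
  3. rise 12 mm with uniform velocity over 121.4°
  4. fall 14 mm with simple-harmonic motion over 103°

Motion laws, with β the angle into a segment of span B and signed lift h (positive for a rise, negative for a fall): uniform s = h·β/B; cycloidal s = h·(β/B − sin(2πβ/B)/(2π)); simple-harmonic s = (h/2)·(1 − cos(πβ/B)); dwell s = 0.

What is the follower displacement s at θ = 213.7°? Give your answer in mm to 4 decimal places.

seg 1 [0°–42.8°] dwell: s stays 0.0000
seg 2 [42.8°–135.6°] uniform, h=15: full span → s += 15 → s = 15.0000
seg 3 [135.6°–257°] uniform, h=12: θ=213.7° here. β=78.1, B=121.4. 12·78.1/121.4 = 7.7199 → s = 22.7199

22.7199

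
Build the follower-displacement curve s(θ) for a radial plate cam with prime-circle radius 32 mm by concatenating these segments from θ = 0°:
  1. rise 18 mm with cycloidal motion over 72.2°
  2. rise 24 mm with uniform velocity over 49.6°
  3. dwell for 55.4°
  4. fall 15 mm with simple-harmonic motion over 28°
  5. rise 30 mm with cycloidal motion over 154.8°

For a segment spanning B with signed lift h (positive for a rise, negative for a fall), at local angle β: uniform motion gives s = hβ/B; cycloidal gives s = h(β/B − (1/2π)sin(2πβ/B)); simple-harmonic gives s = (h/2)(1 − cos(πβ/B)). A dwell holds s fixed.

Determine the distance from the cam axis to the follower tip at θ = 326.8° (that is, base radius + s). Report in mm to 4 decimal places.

seg 1 [0°–72.2°] cycloidal, h=18: full span → s += 18 → s = 18.0000
seg 2 [72.2°–121.8°] uniform, h=24: full span → s += 24 → s = 42.0000
seg 3 [121.8°–177.2°] dwell: s stays 42.0000
seg 4 [177.2°–205.2°] simple-harmonic, h=-15: full span → s += -15 → s = 27.0000
seg 5 [205.2°–360°] cycloidal, h=30: θ=326.8° here. β=121.6, B=154.8. 30·(0.7855 − sin(2π·0.7855)/(2π)) = 28.2221 → s = 55.2221
radial distance = base radius + s = 32 + 55.2221 = 87.2221

87.2221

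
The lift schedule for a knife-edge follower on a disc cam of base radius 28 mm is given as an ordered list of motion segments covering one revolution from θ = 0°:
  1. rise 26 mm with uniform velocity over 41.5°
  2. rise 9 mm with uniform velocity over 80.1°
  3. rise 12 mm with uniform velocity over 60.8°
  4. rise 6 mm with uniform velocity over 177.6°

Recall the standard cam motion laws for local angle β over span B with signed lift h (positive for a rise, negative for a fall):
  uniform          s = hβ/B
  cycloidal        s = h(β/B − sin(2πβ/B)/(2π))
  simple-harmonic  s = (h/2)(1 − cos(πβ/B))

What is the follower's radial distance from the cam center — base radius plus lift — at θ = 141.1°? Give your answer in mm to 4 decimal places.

seg 1 [0°–41.5°] uniform, h=26: full span → s += 26 → s = 26.0000
seg 2 [41.5°–121.6°] uniform, h=9: full span → s += 9 → s = 35.0000
seg 3 [121.6°–182.4°] uniform, h=12: θ=141.1° here. β=19.5, B=60.8. 12·19.5/60.8 = 3.8487 → s = 38.8487
radial distance = base radius + s = 28 + 38.8487 = 66.8487

66.8487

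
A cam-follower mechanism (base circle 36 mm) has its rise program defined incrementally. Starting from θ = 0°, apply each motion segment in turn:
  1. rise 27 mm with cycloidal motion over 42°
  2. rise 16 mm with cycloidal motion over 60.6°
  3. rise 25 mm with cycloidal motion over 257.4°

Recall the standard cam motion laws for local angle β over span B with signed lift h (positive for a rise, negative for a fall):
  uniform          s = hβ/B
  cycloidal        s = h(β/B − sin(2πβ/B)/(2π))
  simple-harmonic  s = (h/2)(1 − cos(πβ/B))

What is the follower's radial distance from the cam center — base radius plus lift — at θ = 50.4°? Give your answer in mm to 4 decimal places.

seg 1 [0°–42°] cycloidal, h=27: full span → s += 27 → s = 27.0000
seg 2 [42°–102.6°] cycloidal, h=16: θ=50.4° here. β=8.4, B=60.6. 16·(0.1386 − sin(2π·0.1386)/(2π)) = 0.2699 → s = 27.2699
radial distance = base radius + s = 36 + 27.2699 = 63.2699

63.2699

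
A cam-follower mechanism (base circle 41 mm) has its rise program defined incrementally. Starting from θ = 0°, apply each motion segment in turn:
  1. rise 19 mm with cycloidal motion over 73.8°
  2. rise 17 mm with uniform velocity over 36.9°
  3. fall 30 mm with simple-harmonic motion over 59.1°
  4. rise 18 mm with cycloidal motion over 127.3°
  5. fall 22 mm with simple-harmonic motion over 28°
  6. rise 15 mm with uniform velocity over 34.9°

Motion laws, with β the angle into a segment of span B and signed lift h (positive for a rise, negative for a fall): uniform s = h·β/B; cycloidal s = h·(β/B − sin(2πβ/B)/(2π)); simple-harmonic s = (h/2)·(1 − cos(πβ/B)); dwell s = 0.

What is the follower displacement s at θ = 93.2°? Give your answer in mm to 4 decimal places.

seg 1 [0°–73.8°] cycloidal, h=19: full span → s += 19 → s = 19.0000
seg 2 [73.8°–110.7°] uniform, h=17: θ=93.2° here. β=19.4, B=36.9. 17·19.4/36.9 = 8.9377 → s = 27.9377

27.9377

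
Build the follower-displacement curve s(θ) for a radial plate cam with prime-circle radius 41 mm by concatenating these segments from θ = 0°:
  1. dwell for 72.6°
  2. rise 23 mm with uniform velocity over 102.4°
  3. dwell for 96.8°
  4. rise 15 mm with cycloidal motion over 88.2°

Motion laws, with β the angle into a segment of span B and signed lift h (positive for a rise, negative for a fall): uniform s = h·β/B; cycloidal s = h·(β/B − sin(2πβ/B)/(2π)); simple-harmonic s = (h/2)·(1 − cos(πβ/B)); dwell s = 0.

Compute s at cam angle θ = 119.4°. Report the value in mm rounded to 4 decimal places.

seg 1 [0°–72.6°] dwell: s stays 0.0000
seg 2 [72.6°–175°] uniform, h=23: θ=119.4° here. β=46.8, B=102.4. 23·46.8/102.4 = 10.5117 → s = 10.5117

10.5117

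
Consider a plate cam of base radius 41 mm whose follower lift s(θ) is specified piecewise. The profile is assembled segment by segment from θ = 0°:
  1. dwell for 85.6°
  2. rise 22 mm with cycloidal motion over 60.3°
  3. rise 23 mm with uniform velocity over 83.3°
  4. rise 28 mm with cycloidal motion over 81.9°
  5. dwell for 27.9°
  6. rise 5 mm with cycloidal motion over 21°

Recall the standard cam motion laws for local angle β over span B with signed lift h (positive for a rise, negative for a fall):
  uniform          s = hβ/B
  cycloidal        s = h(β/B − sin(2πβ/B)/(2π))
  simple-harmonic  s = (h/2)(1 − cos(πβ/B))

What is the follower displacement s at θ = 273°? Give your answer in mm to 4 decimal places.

seg 1 [0°–85.6°] dwell: s stays 0.0000
seg 2 [85.6°–145.9°] cycloidal, h=22: full span → s += 22 → s = 22.0000
seg 3 [145.9°–229.2°] uniform, h=23: full span → s += 23 → s = 45.0000
seg 4 [229.2°–311.1°] cycloidal, h=28: θ=273° here. β=43.8, B=81.9. 28·(0.5348 − sin(2π·0.5348)/(2π)) = 15.9410 → s = 60.9410

60.9410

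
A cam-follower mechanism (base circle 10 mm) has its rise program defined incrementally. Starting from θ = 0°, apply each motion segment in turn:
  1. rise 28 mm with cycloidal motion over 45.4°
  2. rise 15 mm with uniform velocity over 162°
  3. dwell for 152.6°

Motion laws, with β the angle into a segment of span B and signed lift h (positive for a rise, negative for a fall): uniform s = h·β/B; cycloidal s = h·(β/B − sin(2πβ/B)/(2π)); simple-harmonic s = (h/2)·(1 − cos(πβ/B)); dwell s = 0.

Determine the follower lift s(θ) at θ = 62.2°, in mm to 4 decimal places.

seg 1 [0°–45.4°] cycloidal, h=28: full span → s += 28 → s = 28.0000
seg 2 [45.4°–207.4°] uniform, h=15: θ=62.2° here. β=16.8, B=162. 15·16.8/162 = 1.5556 → s = 29.5556

29.5556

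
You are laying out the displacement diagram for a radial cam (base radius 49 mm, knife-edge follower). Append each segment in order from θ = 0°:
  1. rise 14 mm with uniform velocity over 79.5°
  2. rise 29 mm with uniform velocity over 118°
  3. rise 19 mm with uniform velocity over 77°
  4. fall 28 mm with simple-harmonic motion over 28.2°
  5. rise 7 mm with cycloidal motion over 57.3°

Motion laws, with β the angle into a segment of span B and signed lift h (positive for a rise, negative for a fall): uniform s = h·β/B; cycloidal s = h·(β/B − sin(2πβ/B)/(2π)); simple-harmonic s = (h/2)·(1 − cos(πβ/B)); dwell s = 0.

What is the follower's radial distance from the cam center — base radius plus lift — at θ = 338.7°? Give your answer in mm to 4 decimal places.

seg 1 [0°–79.5°] uniform, h=14: full span → s += 14 → s = 14.0000
seg 2 [79.5°–197.5°] uniform, h=29: full span → s += 29 → s = 43.0000
seg 3 [197.5°–274.5°] uniform, h=19: full span → s += 19 → s = 62.0000
seg 4 [274.5°–302.7°] simple-harmonic, h=-28: full span → s += -28 → s = 34.0000
seg 5 [302.7°–360°] cycloidal, h=7: θ=338.7° here. β=36, B=57.3. 7·(0.6283 − sin(2π·0.6283)/(2π)) = 5.2017 → s = 39.2017
radial distance = base radius + s = 49 + 39.2017 = 88.2017

88.2017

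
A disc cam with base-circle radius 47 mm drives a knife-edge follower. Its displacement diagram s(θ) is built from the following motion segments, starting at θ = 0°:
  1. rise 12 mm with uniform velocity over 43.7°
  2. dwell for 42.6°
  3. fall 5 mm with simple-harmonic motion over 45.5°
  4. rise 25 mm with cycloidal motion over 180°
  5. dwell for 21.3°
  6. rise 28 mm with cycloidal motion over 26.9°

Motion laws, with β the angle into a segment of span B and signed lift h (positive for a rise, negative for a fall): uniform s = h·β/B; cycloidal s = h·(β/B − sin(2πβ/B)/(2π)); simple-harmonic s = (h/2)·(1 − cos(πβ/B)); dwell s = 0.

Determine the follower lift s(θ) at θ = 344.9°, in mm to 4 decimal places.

seg 1 [0°–43.7°] uniform, h=12: full span → s += 12 → s = 12.0000
seg 2 [43.7°–86.3°] dwell: s stays 12.0000
seg 3 [86.3°–131.8°] simple-harmonic, h=-5: full span → s += -5 → s = 7.0000
seg 4 [131.8°–311.8°] cycloidal, h=25: full span → s += 25 → s = 32.0000
seg 5 [311.8°–333.1°] dwell: s stays 32.0000
seg 6 [333.1°–360°] cycloidal, h=28: θ=344.9° here. β=11.8, B=26.9. 28·(0.4387 − sin(2π·0.4387)/(2π)) = 10.6073 → s = 42.6073

42.6073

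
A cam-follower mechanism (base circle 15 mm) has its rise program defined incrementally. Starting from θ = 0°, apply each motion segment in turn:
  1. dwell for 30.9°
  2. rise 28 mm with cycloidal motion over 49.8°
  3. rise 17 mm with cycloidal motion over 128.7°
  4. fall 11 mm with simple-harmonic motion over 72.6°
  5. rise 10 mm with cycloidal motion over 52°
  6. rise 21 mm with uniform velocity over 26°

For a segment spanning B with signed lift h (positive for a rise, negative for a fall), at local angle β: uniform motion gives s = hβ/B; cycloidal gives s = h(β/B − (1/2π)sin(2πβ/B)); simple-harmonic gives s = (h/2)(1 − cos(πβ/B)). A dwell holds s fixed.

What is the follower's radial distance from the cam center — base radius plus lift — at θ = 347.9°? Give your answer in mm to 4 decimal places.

seg 1 [0°–30.9°] dwell: s stays 0.0000
seg 2 [30.9°–80.7°] cycloidal, h=28: full span → s += 28 → s = 28.0000
seg 3 [80.7°–209.4°] cycloidal, h=17: full span → s += 17 → s = 45.0000
seg 4 [209.4°–282°] simple-harmonic, h=-11: full span → s += -11 → s = 34.0000
seg 5 [282°–334°] cycloidal, h=10: full span → s += 10 → s = 44.0000
seg 6 [334°–360°] uniform, h=21: θ=347.9° here. β=13.9, B=26. 21·13.9/26 = 11.2269 → s = 55.2269
radial distance = base radius + s = 15 + 55.2269 = 70.2269

70.2269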